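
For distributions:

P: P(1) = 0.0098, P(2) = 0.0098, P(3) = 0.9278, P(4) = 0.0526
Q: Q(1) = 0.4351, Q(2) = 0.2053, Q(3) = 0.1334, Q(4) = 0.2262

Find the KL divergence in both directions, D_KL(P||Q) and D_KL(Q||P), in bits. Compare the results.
D_KL(P||Q) = 2.3887 bits, D_KL(Q||P) = 3.3848 bits. D_KL(Q||P) is larger than D_KL(P||Q) by 0.9961 bits; the two directions differ.

D_KL(P||Q) = Σ P(x) log₂(P(x)/Q(x))

Computing term by term:
  P(1)·log₂(P(1)/Q(1)) = 0.0098·log₂(0.0098/0.4351) = -0.05363
  P(2)·log₂(P(2)/Q(2)) = 0.0098·log₂(0.0098/0.2053) = -0.04301
  P(3)·log₂(P(3)/Q(3)) = 0.9278·log₂(0.9278/0.1334) = 2.59604
  P(4)·log₂(P(4)/Q(4)) = 0.0526·log₂(0.0526/0.2262) = -0.11069

D_KL(P||Q) = -0.05363 - 0.04301 + 2.59604 - 0.11069 = 2.38871 ≈ 2.3887 bits

D_KL(Q||P) = Σ Q(x) log₂(Q(x)/P(x))

Computing term by term:
  Q(1)·log₂(Q(1)/P(1)) = 0.4351·log₂(0.4351/0.0098) = 2.38105
  Q(2)·log₂(Q(2)/P(2)) = 0.2053·log₂(0.2053/0.0098) = 0.90102
  Q(3)·log₂(Q(3)/P(3)) = 0.1334·log₂(0.1334/0.9278) = -0.37326
  Q(4)·log₂(Q(4)/P(4)) = 0.2262·log₂(0.2262/0.0526) = 0.47603

D_KL(Q||P) = 2.38105 + 0.90102 - 0.37326 + 0.47603 = 3.38484 ≈ 3.3848 bits

These are NOT equal (difference: 0.9961 bits). KL divergence is asymmetric: D_KL(P||Q) ≠ D_KL(Q||P) in general.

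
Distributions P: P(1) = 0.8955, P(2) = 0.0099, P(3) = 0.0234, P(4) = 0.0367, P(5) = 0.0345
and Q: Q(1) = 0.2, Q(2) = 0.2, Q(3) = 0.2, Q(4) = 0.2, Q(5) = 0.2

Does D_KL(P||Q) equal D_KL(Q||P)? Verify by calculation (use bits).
D_KL(P||Q) = 1.6441 bits, D_KL(Q||P) = 2.0501 bits. No — D_KL(P||Q) ≠ D_KL(Q||P) for this pair.

D_KL(P||Q) = Σ P(x) log₂(P(x)/Q(x))

Computing term by term:
  P(1)·log₂(P(1)/Q(1)) = 0.8955·log₂(0.8955/0.2) = 1.93669
  P(2)·log₂(P(2)/Q(2)) = 0.0099·log₂(0.0099/0.2) = -0.04293
  P(3)·log₂(P(3)/Q(3)) = 0.0234·log₂(0.0234/0.2) = -0.07243
  P(4)·log₂(P(4)/Q(4)) = 0.0367·log₂(0.0367/0.2) = -0.08977
  P(5)·log₂(P(5)/Q(5)) = 0.0345·log₂(0.0345/0.2) = -0.08747

D_KL(P||Q) = 1.93669 - 0.04293 - 0.07243 - 0.08977 - 0.08747 = 1.64409 ≈ 1.6441 bits

D_KL(Q||P) = Σ Q(x) log₂(Q(x)/P(x))

Computing term by term:
  Q(1)·log₂(Q(1)/P(1)) = 0.2·log₂(0.2/0.8955) = -0.43254
  Q(2)·log₂(Q(2)/P(2)) = 0.2·log₂(0.2/0.0099) = 0.86729
  Q(3)·log₂(Q(3)/P(3)) = 0.2·log₂(0.2/0.0234) = 0.61908
  Q(4)·log₂(Q(4)/P(4)) = 0.2·log₂(0.2/0.0367) = 0.48923
  Q(5)·log₂(Q(5)/P(5)) = 0.2·log₂(0.2/0.0345) = 0.50707

D_KL(Q||P) = -0.43254 + 0.86729 + 0.61908 + 0.48923 + 0.50707 = 2.05013 ≈ 2.0501 bits

These are NOT equal (difference: 0.4060 bits). KL divergence is asymmetric: D_KL(P||Q) ≠ D_KL(Q||P) in general.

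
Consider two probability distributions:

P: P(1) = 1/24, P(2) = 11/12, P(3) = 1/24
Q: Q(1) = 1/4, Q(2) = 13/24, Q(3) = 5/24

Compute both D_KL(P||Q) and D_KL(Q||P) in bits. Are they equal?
D_KL(P||Q) = 0.4913 bits, D_KL(Q||P) = 0.7189 bits. No, they are not equal.

D_KL(P||Q) = Σ P(x) log₂(P(x)/Q(x))

Computing term by term:
  P(1)·log₂(P(1)/Q(1)) = (1/24)·log₂((1/24)/(1/4)) = -0.10771
  P(2)·log₂(P(2)/Q(2)) = (11/12)·log₂((11/12)/(13/24)) = 0.69574
  P(3)·log₂(P(3)/Q(3)) = (1/24)·log₂((1/24)/(5/24)) = -0.09675

D_KL(P||Q) = -0.10771 + 0.69574 - 0.09675 = 0.49128 ≈ 0.4913 bits

D_KL(Q||P) = Σ Q(x) log₂(Q(x)/P(x))

Computing term by term:
  Q(1)·log₂(Q(1)/P(1)) = (1/4)·log₂((1/4)/(1/24)) = 0.64624
  Q(2)·log₂(Q(2)/P(2)) = (13/24)·log₂((13/24)/(11/12)) = -0.41112
  Q(3)·log₂(Q(3)/P(3)) = (5/24)·log₂((5/24)/(1/24)) = 0.48374

D_KL(Q||P) = 0.64624 - 0.41112 + 0.48374 = 0.71886 ≈ 0.7189 bits

These are NOT equal (difference: 0.2276 bits). KL divergence is asymmetric: D_KL(P||Q) ≠ D_KL(Q||P) in general.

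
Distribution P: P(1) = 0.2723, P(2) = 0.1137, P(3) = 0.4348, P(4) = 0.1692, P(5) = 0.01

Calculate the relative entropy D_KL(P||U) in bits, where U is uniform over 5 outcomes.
0.4317 bits

U(i) = 1/5 for all i

D_KL(P||U) = Σ P(x) log₂(P(x) / (1/5))
           = Σ P(x) log₂(P(x)) + log₂(5)
           = log₂(5) - H(P)

H(P) = -Σ P(x) log₂(P(x)):
  -P(1)·log₂(P(1)) = -(0.2723)·log₂(0.2723) = 0.51103
  -P(2)·log₂(P(2)) = -(0.1137)·log₂(0.1137) = 0.35664
  -P(3)·log₂(P(3)) = -(0.4348)·log₂(0.4348) = 0.52245
  -P(4)·log₂(P(4)) = -(0.1692)·log₂(0.1692) = 0.43369
  -P(5)·log₂(P(5)) = -(0.01)·log₂(0.01) = 0.06644
H(P) = 0.51103 + 0.35664 + 0.52245 + 0.43369 + 0.06644 = 1.89025 bits

log₂(5) = 2.32193 bits

D_KL(P||U) = 2.32193 - 1.89025 = 0.43168 ≈ 0.4317 bits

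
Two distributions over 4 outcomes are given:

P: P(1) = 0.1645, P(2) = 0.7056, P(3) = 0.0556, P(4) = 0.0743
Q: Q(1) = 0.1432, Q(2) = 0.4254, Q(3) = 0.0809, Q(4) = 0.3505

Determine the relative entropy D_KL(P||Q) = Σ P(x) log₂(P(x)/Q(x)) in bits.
0.3517 bits

D_KL(P||Q) = Σ P(x) log₂(P(x)/Q(x))

Computing term by term:
  P(1)·log₂(P(1)/Q(1)) = 0.1645·log₂(0.1645/0.1432) = 0.03291
  P(2)·log₂(P(2)/Q(2)) = 0.7056·log₂(0.7056/0.4254) = 0.51511
  P(3)·log₂(P(3)/Q(3)) = 0.0556·log₂(0.0556/0.0809) = -0.03008
  P(4)·log₂(P(4)/Q(4)) = 0.0743·log₂(0.0743/0.3505) = -0.16628

D_KL(P||Q) = 0.03291 + 0.51511 - 0.03008 - 0.16628 = 0.35166 ≈ 0.3517 bits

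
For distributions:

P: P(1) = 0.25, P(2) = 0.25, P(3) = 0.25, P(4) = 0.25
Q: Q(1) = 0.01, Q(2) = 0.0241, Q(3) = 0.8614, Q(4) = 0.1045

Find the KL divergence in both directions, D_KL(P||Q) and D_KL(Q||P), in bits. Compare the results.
D_KL(P||Q) = 1.8731 bits, D_KL(Q||P) = 1.2781 bits. D_KL(P||Q) is larger than D_KL(Q||P) by 0.5950 bits; the two directions differ.

D_KL(P||Q) = Σ P(x) log₂(P(x)/Q(x))

Computing term by term:
  P(1)·log₂(P(1)/Q(1)) = 0.25·log₂(0.25/0.01) = 1.16096
  P(2)·log₂(P(2)/Q(2)) = 0.25·log₂(0.25/0.0241) = 0.84371
  P(3)·log₂(P(3)/Q(3)) = 0.25·log₂(0.25/0.8614) = -0.44619
  P(4)·log₂(P(4)/Q(4)) = 0.25·log₂(0.25/0.1045) = 0.31461

D_KL(P||Q) = 1.16096 + 0.84371 - 0.44619 + 0.31461 = 1.87309 ≈ 1.8731 bits

D_KL(Q||P) = Σ Q(x) log₂(Q(x)/P(x))

Computing term by term:
  Q(1)·log₂(Q(1)/P(1)) = 0.01·log₂(0.01/0.25) = -0.04644
  Q(2)·log₂(Q(2)/P(2)) = 0.0241·log₂(0.0241/0.25) = -0.08133
  Q(3)·log₂(Q(3)/P(3)) = 0.8614·log₂(0.8614/0.25) = 1.53739
  Q(4)·log₂(Q(4)/P(4)) = 0.1045·log₂(0.1045/0.25) = -0.13151

D_KL(Q||P) = -0.04644 - 0.08133 + 1.53739 - 0.13151 = 1.27811 ≈ 1.2781 bits

These are NOT equal (difference: 0.5950 bits). KL divergence is asymmetric: D_KL(P||Q) ≠ D_KL(Q||P) in general.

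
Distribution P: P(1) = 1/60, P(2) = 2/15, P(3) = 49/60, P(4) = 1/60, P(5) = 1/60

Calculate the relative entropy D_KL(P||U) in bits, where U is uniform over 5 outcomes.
1.4004 bits

U(i) = 1/5 for all i

D_KL(P||U) = Σ P(x) log₂(P(x) / (1/5))
           = Σ P(x) log₂(P(x)) + log₂(5)
           = log₂(5) - H(P)

H(P) = -Σ P(x) log₂(P(x)):
  -P(1)·log₂(P(1)) = -(1/60)·log₂(1/60) = 0.09845
  -P(2)·log₂(P(2)) = -(2/15)·log₂(2/15) = 0.38759
  -P(3)·log₂(P(3)) = -(49/60)·log₂(49/60) = 0.23861
  -P(4)·log₂(P(4)) = -(1/60)·log₂(1/60) = 0.09845
  -P(5)·log₂(P(5)) = -(1/60)·log₂(1/60) = 0.09845
H(P) = 0.09845 + 0.38759 + 0.23861 + 0.09845 + 0.09845 = 0.92155 bits

log₂(5) = 2.32193 bits

D_KL(P||U) = 2.32193 - 0.92155 = 1.40038 ≈ 1.4004 bits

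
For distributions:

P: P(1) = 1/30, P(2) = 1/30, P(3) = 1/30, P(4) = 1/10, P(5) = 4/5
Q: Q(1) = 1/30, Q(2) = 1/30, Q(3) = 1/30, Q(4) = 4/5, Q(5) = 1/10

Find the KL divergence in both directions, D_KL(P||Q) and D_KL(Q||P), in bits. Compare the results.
D_KL(P||Q) = 2.1000 bits, D_KL(Q||P) = 2.1000 bits. The two directions give exactly the same value for this pair.

D_KL(P||Q) = Σ P(x) log₂(P(x)/Q(x))

Computing term by term:
  P(1)·log₂(P(1)/Q(1)) = (1/30)·log₂((1/30)/(1/30)) = 0.00000
  P(2)·log₂(P(2)/Q(2)) = (1/30)·log₂((1/30)/(1/30)) = 0.00000
  P(3)·log₂(P(3)/Q(3)) = (1/30)·log₂((1/30)/(1/30)) = 0.00000
  P(4)·log₂(P(4)/Q(4)) = (1/10)·log₂((1/10)/(4/5)) = -0.30000
  P(5)·log₂(P(5)/Q(5)) = (4/5)·log₂((4/5)/(1/10)) = 2.40000

D_KL(P||Q) = 0.00000 + 0.00000 + 0.00000 - 0.30000 + 2.40000 = 2.10000 ≈ 2.1000 bits

D_KL(Q||P) = Σ Q(x) log₂(Q(x)/P(x))

Computing term by term:
  Q(1)·log₂(Q(1)/P(1)) = (1/30)·log₂((1/30)/(1/30)) = 0.00000
  Q(2)·log₂(Q(2)/P(2)) = (1/30)·log₂((1/30)/(1/30)) = 0.00000
  Q(3)·log₂(Q(3)/P(3)) = (1/30)·log₂((1/30)/(1/30)) = 0.00000
  Q(4)·log₂(Q(4)/P(4)) = (4/5)·log₂((4/5)/(1/10)) = 2.40000
  Q(5)·log₂(Q(5)/P(5)) = (1/10)·log₂((1/10)/(4/5)) = -0.30000

D_KL(Q||P) = 0.00000 + 0.00000 + 0.00000 + 2.40000 - 0.30000 = 2.10000 ≈ 2.1000 bits

These ARE equal here. Q is P with outcomes relabeled (Q(1) = P(3), Q(3) = P(1), Q(4) = P(5), Q(5) = P(4)) by a relabeling that is its own inverse, so the two sums contain exactly the same terms in a different order. This is a special case — KL divergence is not symmetric in general: D_KL(P||Q) ≠ D_KL(Q||P) for most P, Q.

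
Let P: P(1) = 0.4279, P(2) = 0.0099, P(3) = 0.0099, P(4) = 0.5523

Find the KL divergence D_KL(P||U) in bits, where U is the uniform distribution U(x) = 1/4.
0.8711 bits

U(i) = 1/4 for all i

D_KL(P||U) = Σ P(x) log₂(P(x) / (1/4))
           = Σ P(x) log₂(P(x)) + log₂(4)
           = log₂(4) - H(P)

H(P) = -Σ P(x) log₂(P(x)):
  -P(1)·log₂(P(1)) = -(0.4279)·log₂(0.4279) = 0.52403
  -P(2)·log₂(P(2)) = -(0.0099)·log₂(0.0099) = 0.06592
  -P(3)·log₂(P(3)) = -(0.0099)·log₂(0.0099) = 0.06592
  -P(4)·log₂(P(4)) = -(0.5523)·log₂(0.5523) = 0.47303
H(P) = 0.52403 + 0.06592 + 0.06592 + 0.47303 = 1.12890 bits

log₂(4) = 2.00000 bits

D_KL(P||U) = 2.00000 - 1.12890 = 0.87110 ≈ 0.8711 bits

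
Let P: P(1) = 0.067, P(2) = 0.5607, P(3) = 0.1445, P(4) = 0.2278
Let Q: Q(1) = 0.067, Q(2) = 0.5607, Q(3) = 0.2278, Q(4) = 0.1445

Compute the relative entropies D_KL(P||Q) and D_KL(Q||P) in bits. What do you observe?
D_KL(P||Q) = 0.0547 bits, D_KL(Q||P) = 0.0547 bits. The two directions give the same value here, because Q is a self-inverse relabeling of P; in general KL divergence is asymmetric.

D_KL(P||Q) = Σ P(x) log₂(P(x)/Q(x))

Computing term by term:
  P(1)·log₂(P(1)/Q(1)) = 0.067·log₂(0.067/0.067) = 0.00000
  P(2)·log₂(P(2)/Q(2)) = 0.5607·log₂(0.5607/0.5607) = 0.00000
  P(3)·log₂(P(3)/Q(3)) = 0.1445·log₂(0.1445/0.2278) = -0.09489
  P(4)·log₂(P(4)/Q(4)) = 0.2278·log₂(0.2278/0.1445) = 0.14960

D_KL(P||Q) = 0.00000 + 0.00000 - 0.09489 + 0.14960 = 0.05471 ≈ 0.0547 bits

D_KL(Q||P) = Σ Q(x) log₂(Q(x)/P(x))

Computing term by term:
  Q(1)·log₂(Q(1)/P(1)) = 0.067·log₂(0.067/0.067) = 0.00000
  Q(2)·log₂(Q(2)/P(2)) = 0.5607·log₂(0.5607/0.5607) = 0.00000
  Q(3)·log₂(Q(3)/P(3)) = 0.2278·log₂(0.2278/0.1445) = 0.14960
  Q(4)·log₂(Q(4)/P(4)) = 0.1445·log₂(0.1445/0.2278) = -0.09489

D_KL(Q||P) = 0.00000 + 0.00000 + 0.14960 - 0.09489 = 0.05471 ≈ 0.0547 bits

These ARE equal here. Q is P with outcomes relabeled (Q(3) = P(4), Q(4) = P(3)) by a relabeling that is its own inverse, so the two sums contain exactly the same terms in a different order. This is a special case — KL divergence is not symmetric in general: D_KL(P||Q) ≠ D_KL(Q||P) for most P, Q.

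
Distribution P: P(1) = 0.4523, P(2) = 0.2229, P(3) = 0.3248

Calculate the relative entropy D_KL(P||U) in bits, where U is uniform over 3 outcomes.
0.0576 bits

U(i) = 1/3 for all i

D_KL(P||U) = Σ P(x) log₂(P(x) / (1/3))
           = Σ P(x) log₂(P(x)) + log₂(3)
           = log₂(3) - H(P)

H(P) = -Σ P(x) log₂(P(x)):
  -P(1)·log₂(P(1)) = -(0.4523)·log₂(0.4523) = 0.51772
  -P(2)·log₂(P(2)) = -(0.2229)·log₂(0.2229) = 0.48270
  -P(3)·log₂(P(3)) = -(0.3248)·log₂(0.3248) = 0.52695
H(P) = 0.51772 + 0.48270 + 0.52695 = 1.52737 bits

log₂(3) = 1.58496 bits

D_KL(P||U) = 1.58496 - 1.52737 = 0.05759 ≈ 0.0576 bits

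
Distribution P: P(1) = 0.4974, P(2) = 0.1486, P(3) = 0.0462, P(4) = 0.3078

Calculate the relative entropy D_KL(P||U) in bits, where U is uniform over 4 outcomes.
0.3620 bits

U(i) = 1/4 for all i

D_KL(P||U) = Σ P(x) log₂(P(x) / (1/4))
           = Σ P(x) log₂(P(x)) + log₂(4)
           = log₂(4) - H(P)

H(P) = -Σ P(x) log₂(P(x)):
  -P(1)·log₂(P(1)) = -(0.4974)·log₂(0.4974) = 0.50114
  -P(2)·log₂(P(2)) = -(0.1486)·log₂(0.1486) = 0.40872
  -P(3)·log₂(P(3)) = -(0.0462)·log₂(0.0462) = 0.20494
  -P(4)·log₂(P(4)) = -(0.3078)·log₂(0.3078) = 0.52324
H(P) = 0.50114 + 0.40872 + 0.20494 + 0.52324 = 1.63804 bits

log₂(4) = 2.00000 bits

D_KL(P||U) = 2.00000 - 1.63804 = 0.36196 ≈ 0.3620 bits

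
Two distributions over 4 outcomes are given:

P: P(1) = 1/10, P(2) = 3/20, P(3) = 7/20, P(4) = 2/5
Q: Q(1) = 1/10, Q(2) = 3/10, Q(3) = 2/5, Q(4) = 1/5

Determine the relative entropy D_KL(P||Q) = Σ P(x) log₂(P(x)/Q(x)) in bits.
0.1826 bits

D_KL(P||Q) = Σ P(x) log₂(P(x)/Q(x))

Computing term by term:
  P(1)·log₂(P(1)/Q(1)) = (1/10)·log₂((1/10)/(1/10)) = 0.00000
  P(2)·log₂(P(2)/Q(2)) = (3/20)·log₂((3/20)/(3/10)) = -0.15000
  P(3)·log₂(P(3)/Q(3)) = (7/20)·log₂((7/20)/(2/5)) = -0.06743
  P(4)·log₂(P(4)/Q(4)) = (2/5)·log₂((2/5)/(1/5)) = 0.40000

D_KL(P||Q) = 0.00000 - 0.15000 - 0.06743 + 0.40000 = 0.18257 ≈ 0.1826 bits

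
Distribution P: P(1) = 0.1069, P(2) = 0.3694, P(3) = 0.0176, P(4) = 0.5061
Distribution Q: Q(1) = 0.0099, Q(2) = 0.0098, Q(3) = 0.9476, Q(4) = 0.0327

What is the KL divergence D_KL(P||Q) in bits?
4.2002 bits

D_KL(P||Q) = Σ P(x) log₂(P(x)/Q(x))

Computing term by term:
  P(1)·log₂(P(1)/Q(1)) = 0.1069·log₂(0.1069/0.0099) = 0.36695
  P(2)·log₂(P(2)/Q(2)) = 0.3694·log₂(0.3694/0.0098) = 1.93427
  P(3)·log₂(P(3)/Q(3)) = 0.0176·log₂(0.0176/0.9476) = -0.10121
  P(4)·log₂(P(4)/Q(4)) = 0.5061·log₂(0.5061/0.0327) = 2.00014

D_KL(P||Q) = 0.36695 + 1.93427 - 0.10121 + 2.00014 = 4.20015 ≈ 4.2002 bits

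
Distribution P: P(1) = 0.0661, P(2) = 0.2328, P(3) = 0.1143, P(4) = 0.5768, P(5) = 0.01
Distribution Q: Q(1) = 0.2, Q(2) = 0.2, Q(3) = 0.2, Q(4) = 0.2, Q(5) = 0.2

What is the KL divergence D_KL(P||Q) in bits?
0.6913 bits

D_KL(P||Q) = Σ P(x) log₂(P(x)/Q(x))

Computing term by term:
  P(1)·log₂(P(1)/Q(1)) = 0.0661·log₂(0.0661/0.2) = -0.10558
  P(2)·log₂(P(2)/Q(2)) = 0.2328·log₂(0.2328/0.2) = 0.05100
  P(3)·log₂(P(3)/Q(3)) = 0.1143·log₂(0.1143/0.2) = -0.09226
  P(4)·log₂(P(4)/Q(4)) = 0.5768·log₂(0.5768/0.2) = 0.88139
  P(5)·log₂(P(5)/Q(5)) = 0.01·log₂(0.01/0.2) = -0.04322

D_KL(P||Q) = -0.10558 + 0.05100 - 0.09226 + 0.88139 - 0.04322 = 0.69133 ≈ 0.6913 bits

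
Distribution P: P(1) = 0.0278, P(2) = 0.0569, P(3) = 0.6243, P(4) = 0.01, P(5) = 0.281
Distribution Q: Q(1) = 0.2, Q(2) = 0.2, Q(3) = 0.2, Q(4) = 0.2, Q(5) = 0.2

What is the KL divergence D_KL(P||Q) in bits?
0.9376 bits

D_KL(P||Q) = Σ P(x) log₂(P(x)/Q(x))

Computing term by term:
  P(1)·log₂(P(1)/Q(1)) = 0.0278·log₂(0.0278/0.2) = -0.07914
  P(2)·log₂(P(2)/Q(2)) = 0.0569·log₂(0.0569/0.2) = -0.10319
  P(3)·log₂(P(3)/Q(3)) = 0.6243·log₂(0.6243/0.2) = 1.02525
  P(4)·log₂(P(4)/Q(4)) = 0.01·log₂(0.01/0.2) = -0.04322
  P(5)·log₂(P(5)/Q(5)) = 0.281·log₂(0.281/0.2) = 0.13785

D_KL(P||Q) = -0.07914 - 0.10319 + 1.02525 - 0.04322 + 0.13785 = 0.93755 ≈ 0.9376 bits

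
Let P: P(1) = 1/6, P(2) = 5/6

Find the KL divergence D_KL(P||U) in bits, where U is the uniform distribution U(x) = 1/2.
0.3500 bits

U(i) = 1/2 for all i

D_KL(P||U) = Σ P(x) log₂(P(x) / (1/2))
           = Σ P(x) log₂(P(x)) + log₂(2)
           = log₂(2) - H(P)

H(P) = -Σ P(x) log₂(P(x)):
  -P(1)·log₂(P(1)) = -(1/6)·log₂(1/6) = 0.43083
  -P(2)·log₂(P(2)) = -(5/6)·log₂(5/6) = 0.21920
H(P) = 0.43083 + 0.21920 = 0.65003 bits

log₂(2) = 1.00000 bits

D_KL(P||U) = 1.00000 - 0.65003 = 0.34997 ≈ 0.3500 bits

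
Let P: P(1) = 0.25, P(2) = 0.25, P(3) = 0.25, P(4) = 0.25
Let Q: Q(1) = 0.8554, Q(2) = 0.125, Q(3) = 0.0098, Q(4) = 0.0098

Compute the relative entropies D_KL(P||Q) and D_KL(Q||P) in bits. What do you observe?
D_KL(P||Q) = 2.1428 bits, D_KL(Q||P) = 1.3015 bits. The two directions give different values (D_KL(P||Q) exceeds D_KL(Q||P) by 0.8413 bits): KL divergence is asymmetric.

D_KL(P||Q) = Σ P(x) log₂(P(x)/Q(x))

Computing term by term:
  P(1)·log₂(P(1)/Q(1)) = 0.25·log₂(0.25/0.8554) = -0.44367
  P(2)·log₂(P(2)/Q(2)) = 0.25·log₂(0.25/0.125) = 0.25000
  P(3)·log₂(P(3)/Q(3)) = 0.25·log₂(0.25/0.0098) = 1.16825
  P(4)·log₂(P(4)/Q(4)) = 0.25·log₂(0.25/0.0098) = 1.16825

D_KL(P||Q) = -0.44367 + 0.25000 + 1.16825 + 1.16825 = 2.14283 ≈ 2.1428 bits

D_KL(Q||P) = Σ Q(x) log₂(Q(x)/P(x))

Computing term by term:
  Q(1)·log₂(Q(1)/P(1)) = 0.8554·log₂(0.8554/0.25) = 1.51805
  Q(2)·log₂(Q(2)/P(2)) = 0.125·log₂(0.125/0.25) = -0.12500
  Q(3)·log₂(Q(3)/P(3)) = 0.0098·log₂(0.0098/0.25) = -0.04580
  Q(4)·log₂(Q(4)/P(4)) = 0.0098·log₂(0.0098/0.25) = -0.04580

D_KL(Q||P) = 1.51805 - 0.12500 - 0.04580 - 0.04580 = 1.30145 ≈ 1.3015 bits

These are NOT equal (difference: 0.8413 bits). KL divergence is asymmetric: D_KL(P||Q) ≠ D_KL(Q||P) in general.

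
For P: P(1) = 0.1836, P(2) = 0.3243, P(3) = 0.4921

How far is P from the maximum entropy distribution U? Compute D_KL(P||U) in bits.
0.1057 bits

U(i) = 1/3 for all i

D_KL(P||U) = Σ P(x) log₂(P(x) / (1/3))
           = Σ P(x) log₂(P(x)) + log₂(3)
           = log₂(3) - H(P)

H(P) = -Σ P(x) log₂(P(x)):
  -P(1)·log₂(P(1)) = -(0.1836)·log₂(0.1836) = 0.44897
  -P(2)·log₂(P(2)) = -(0.3243)·log₂(0.3243) = 0.52686
  -P(3)·log₂(P(3)) = -(0.4921)·log₂(0.4921) = 0.50341
H(P) = 0.44897 + 0.52686 + 0.50341 = 1.47924 bits

log₂(3) = 1.58496 bits

D_KL(P||U) = 1.58496 - 1.47924 = 0.10572 ≈ 0.1057 bits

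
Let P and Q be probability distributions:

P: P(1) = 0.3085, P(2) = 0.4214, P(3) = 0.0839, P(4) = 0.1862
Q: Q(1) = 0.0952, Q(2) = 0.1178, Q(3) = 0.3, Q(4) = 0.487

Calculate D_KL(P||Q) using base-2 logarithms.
0.8857 bits

D_KL(P||Q) = Σ P(x) log₂(P(x)/Q(x))

Computing term by term:
  P(1)·log₂(P(1)/Q(1)) = 0.3085·log₂(0.3085/0.0952) = 0.52329
  P(2)·log₂(P(2)/Q(2)) = 0.4214·log₂(0.4214/0.1178) = 0.77489
  P(3)·log₂(P(3)/Q(3)) = 0.0839·log₂(0.0839/0.3) = -0.15423
  P(4)·log₂(P(4)/Q(4)) = 0.1862·log₂(0.1862/0.487) = -0.25827

D_KL(P||Q) = 0.52329 + 0.77489 - 0.15423 - 0.25827 = 0.88568 ≈ 0.8857 bits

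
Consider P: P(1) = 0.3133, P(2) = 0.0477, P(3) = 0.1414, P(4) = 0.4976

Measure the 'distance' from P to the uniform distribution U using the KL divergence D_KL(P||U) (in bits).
0.3659 bits

U(i) = 1/4 for all i

D_KL(P||U) = Σ P(x) log₂(P(x) / (1/4))
           = Σ P(x) log₂(P(x)) + log₂(4)
           = log₂(4) - H(P)

H(P) = -Σ P(x) log₂(P(x)):
  -P(1)·log₂(P(1)) = -(0.3133)·log₂(0.3133) = 0.52458
  -P(2)·log₂(P(2)) = -(0.0477)·log₂(0.0477) = 0.20940
  -P(3)·log₂(P(3)) = -(0.1414)·log₂(0.1414) = 0.39905
  -P(4)·log₂(P(4)) = -(0.4976)·log₂(0.4976) = 0.50105
H(P) = 0.52458 + 0.20940 + 0.39905 + 0.50105 = 1.63408 bits

log₂(4) = 2.00000 bits

D_KL(P||U) = 2.00000 - 1.63408 = 0.36592 ≈ 0.3659 bits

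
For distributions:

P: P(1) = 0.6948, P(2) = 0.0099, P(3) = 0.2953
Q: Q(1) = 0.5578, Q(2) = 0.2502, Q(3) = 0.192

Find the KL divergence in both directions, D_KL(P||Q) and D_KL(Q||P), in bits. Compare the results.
D_KL(P||Q) = 0.3574 bits, D_KL(Q||P) = 0.8698 bits. D_KL(Q||P) is larger than D_KL(P||Q) by 0.5124 bits; the two directions differ.

D_KL(P||Q) = Σ P(x) log₂(P(x)/Q(x))

Computing term by term:
  P(1)·log₂(P(1)/Q(1)) = 0.6948·log₂(0.6948/0.5578) = 0.22015
  P(2)·log₂(P(2)/Q(2)) = 0.0099·log₂(0.0099/0.2502) = -0.04613
  P(3)·log₂(P(3)/Q(3)) = 0.2953·log₂(0.2953/0.192) = 0.18340

D_KL(P||Q) = 0.22015 - 0.04613 + 0.18340 = 0.35742 ≈ 0.3574 bits

D_KL(Q||P) = Σ Q(x) log₂(Q(x)/P(x))

Computing term by term:
  Q(1)·log₂(Q(1)/P(1)) = 0.5578·log₂(0.5578/0.6948) = -0.17674
  Q(2)·log₂(Q(2)/P(2)) = 0.2502·log₂(0.2502/0.0099) = 1.16581
  Q(3)·log₂(Q(3)/P(3)) = 0.192·log₂(0.192/0.2953) = -0.11925

D_KL(Q||P) = -0.17674 + 1.16581 - 0.11925 = 0.86982 ≈ 0.8698 bits

These are NOT equal (difference: 0.5124 bits). KL divergence is asymmetric: D_KL(P||Q) ≠ D_KL(Q||P) in general.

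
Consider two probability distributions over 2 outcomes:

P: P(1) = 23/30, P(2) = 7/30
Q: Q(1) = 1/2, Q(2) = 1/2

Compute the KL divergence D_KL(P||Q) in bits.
0.2162 bits

D_KL(P||Q) = Σ P(x) log₂(P(x)/Q(x))

Computing term by term:
  P(1)·log₂(P(1)/Q(1)) = (23/30)·log₂((23/30)/(1/2)) = 0.47278
  P(2)·log₂(P(2)/Q(2)) = (7/30)·log₂((7/30)/(1/2)) = -0.25656

D_KL(P||Q) = 0.47278 - 0.25656 = 0.21622 ≈ 0.2162 bits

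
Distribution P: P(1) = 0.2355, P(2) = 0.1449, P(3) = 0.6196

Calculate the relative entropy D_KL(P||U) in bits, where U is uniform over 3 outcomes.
0.2620 bits

U(i) = 1/3 for all i

D_KL(P||U) = Σ P(x) log₂(P(x) / (1/3))
           = Σ P(x) log₂(P(x)) + log₂(3)
           = log₂(3) - H(P)

H(P) = -Σ P(x) log₂(P(x)):
  -P(1)·log₂(P(1)) = -(0.2355)·log₂(0.2355) = 0.49130
  -P(2)·log₂(P(2)) = -(0.1449)·log₂(0.1449) = 0.40382
  -P(3)·log₂(P(3)) = -(0.6196)·log₂(0.6196) = 0.42789
H(P) = 0.49130 + 0.40382 + 0.42789 = 1.32301 bits

log₂(3) = 1.58496 bits

D_KL(P||U) = 1.58496 - 1.32301 = 0.26195 ≈ 0.2620 bits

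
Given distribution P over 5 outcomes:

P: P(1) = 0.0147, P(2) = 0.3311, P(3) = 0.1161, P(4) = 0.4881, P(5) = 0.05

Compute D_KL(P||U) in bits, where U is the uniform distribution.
0.6226 bits

U(i) = 1/5 for all i

D_KL(P||U) = Σ P(x) log₂(P(x) / (1/5))
           = Σ P(x) log₂(P(x)) + log₂(5)
           = log₂(5) - H(P)

H(P) = -Σ P(x) log₂(P(x)):
  -P(1)·log₂(P(1)) = -(0.0147)·log₂(0.0147) = 0.08949
  -P(2)·log₂(P(2)) = -(0.3311)·log₂(0.3311) = 0.52799
  -P(3)·log₂(P(3)) = -(0.1161)·log₂(0.1161) = 0.36067
  -P(4)·log₂(P(4)) = -(0.4881)·log₂(0.4881) = 0.50506
  -P(5)·log₂(P(5)) = -(0.05)·log₂(0.05) = 0.21610
H(P) = 0.08949 + 0.52799 + 0.36067 + 0.50506 + 0.21610 = 1.69931 bits

log₂(5) = 2.32193 bits

D_KL(P||U) = 2.32193 - 1.69931 = 0.62262 ≈ 0.6226 bits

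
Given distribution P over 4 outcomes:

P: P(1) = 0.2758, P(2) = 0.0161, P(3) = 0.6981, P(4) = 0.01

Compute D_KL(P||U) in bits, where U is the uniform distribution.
0.9632 bits

U(i) = 1/4 for all i

D_KL(P||U) = Σ P(x) log₂(P(x) / (1/4))
           = Σ P(x) log₂(P(x)) + log₂(4)
           = log₂(4) - H(P)

H(P) = -Σ P(x) log₂(P(x)):
  -P(1)·log₂(P(1)) = -(0.2758)·log₂(0.2758) = 0.51252
  -P(2)·log₂(P(2)) = -(0.0161)·log₂(0.0161) = 0.09590
  -P(3)·log₂(P(3)) = -(0.6981)·log₂(0.6981) = 0.36196
  -P(4)·log₂(P(4)) = -(0.01)·log₂(0.01) = 0.06644
H(P) = 0.51252 + 0.09590 + 0.36196 + 0.06644 = 1.03682 bits

log₂(4) = 2.00000 bits

D_KL(P||U) = 2.00000 - 1.03682 = 0.96318 ≈ 0.9632 bits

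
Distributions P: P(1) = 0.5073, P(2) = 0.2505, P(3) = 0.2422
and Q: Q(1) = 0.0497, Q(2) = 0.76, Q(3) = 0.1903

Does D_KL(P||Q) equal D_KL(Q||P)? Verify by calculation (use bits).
D_KL(P||Q) = 1.3834 bits, D_KL(Q||P) = 0.9841 bits. No — D_KL(P||Q) ≠ D_KL(Q||P) for this pair.

D_KL(P||Q) = Σ P(x) log₂(P(x)/Q(x))

Computing term by term:
  P(1)·log₂(P(1)/Q(1)) = 0.5073·log₂(0.5073/0.0497) = 1.70023
  P(2)·log₂(P(2)/Q(2)) = 0.2505·log₂(0.2505/0.76) = -0.40110
  P(3)·log₂(P(3)/Q(3)) = 0.2422·log₂(0.2422/0.1903) = 0.08427

D_KL(P||Q) = 1.70023 - 0.40110 + 0.08427 = 1.38340 ≈ 1.3834 bits

D_KL(Q||P) = Σ Q(x) log₂(Q(x)/P(x))

Computing term by term:
  Q(1)·log₂(Q(1)/P(1)) = 0.0497·log₂(0.0497/0.5073) = -0.16657
  Q(2)·log₂(Q(2)/P(2)) = 0.76·log₂(0.76/0.2505) = 1.21690
  Q(3)·log₂(Q(3)/P(3)) = 0.1903·log₂(0.1903/0.2422) = -0.06621

D_KL(Q||P) = -0.16657 + 1.21690 - 0.06621 = 0.98412 ≈ 0.9841 bits

These are NOT equal (difference: 0.3993 bits). KL divergence is asymmetric: D_KL(P||Q) ≠ D_KL(Q||P) in general.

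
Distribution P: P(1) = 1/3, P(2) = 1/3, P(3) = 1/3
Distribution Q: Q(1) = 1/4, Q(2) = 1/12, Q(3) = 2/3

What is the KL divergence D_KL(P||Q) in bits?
0.4717 bits

D_KL(P||Q) = Σ P(x) log₂(P(x)/Q(x))

Computing term by term:
  P(1)·log₂(P(1)/Q(1)) = (1/3)·log₂((1/3)/(1/4)) = 0.13835
  P(2)·log₂(P(2)/Q(2)) = (1/3)·log₂((1/3)/(1/12)) = 0.66667
  P(3)·log₂(P(3)/Q(3)) = (1/3)·log₂((1/3)/(2/3)) = -0.33333

D_KL(P||Q) = 0.13835 + 0.66667 - 0.33333 = 0.47169 ≈ 0.4717 bits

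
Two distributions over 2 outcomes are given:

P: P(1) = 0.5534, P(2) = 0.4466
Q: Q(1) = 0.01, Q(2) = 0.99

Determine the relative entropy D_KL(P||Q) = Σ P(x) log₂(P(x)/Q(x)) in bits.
2.6914 bits

D_KL(P||Q) = Σ P(x) log₂(P(x)/Q(x))

Computing term by term:
  P(1)·log₂(P(1)/Q(1)) = 0.5534·log₂(0.5534/0.01) = 3.20432
  P(2)·log₂(P(2)/Q(2)) = 0.4466·log₂(0.4466/0.99) = -0.51290

D_KL(P||Q) = 3.20432 - 0.51290 = 2.69142 ≈ 2.6914 bits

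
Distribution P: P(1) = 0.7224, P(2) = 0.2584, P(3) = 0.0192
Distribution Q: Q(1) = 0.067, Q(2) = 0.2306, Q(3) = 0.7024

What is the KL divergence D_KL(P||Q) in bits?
2.4210 bits

D_KL(P||Q) = Σ P(x) log₂(P(x)/Q(x))

Computing term by term:
  P(1)·log₂(P(1)/Q(1)) = 0.7224·log₂(0.7224/0.067) = 2.47824
  P(2)·log₂(P(2)/Q(2)) = 0.2584·log₂(0.2584/0.2306) = 0.04243
  P(3)·log₂(P(3)/Q(3)) = 0.0192·log₂(0.0192/0.7024) = -0.09971

D_KL(P||Q) = 2.47824 + 0.04243 - 0.09971 = 2.42096 ≈ 2.4210 bits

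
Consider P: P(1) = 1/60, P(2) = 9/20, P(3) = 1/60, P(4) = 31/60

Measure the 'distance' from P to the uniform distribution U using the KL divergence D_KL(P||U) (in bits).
0.7925 bits

U(i) = 1/4 for all i

D_KL(P||U) = Σ P(x) log₂(P(x) / (1/4))
           = Σ P(x) log₂(P(x)) + log₂(4)
           = log₂(4) - H(P)

H(P) = -Σ P(x) log₂(P(x)):
  -P(1)·log₂(P(1)) = -(1/60)·log₂(1/60) = 0.09845
  -P(2)·log₂(P(2)) = -(9/20)·log₂(9/20) = 0.51840
  -P(3)·log₂(P(3)) = -(1/60)·log₂(1/60) = 0.09845
  -P(4)·log₂(P(4)) = -(31/60)·log₂(31/60) = 0.49223
H(P) = 0.09845 + 0.51840 + 0.09845 + 0.49223 = 1.20753 bits

log₂(4) = 2.00000 bits

D_KL(P||U) = 2.00000 - 1.20753 = 0.79247 ≈ 0.7925 bits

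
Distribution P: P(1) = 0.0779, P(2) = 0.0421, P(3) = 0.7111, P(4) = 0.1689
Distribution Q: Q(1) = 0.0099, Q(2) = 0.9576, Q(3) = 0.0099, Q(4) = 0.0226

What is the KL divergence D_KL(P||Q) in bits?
4.9172 bits

D_KL(P||Q) = Σ P(x) log₂(P(x)/Q(x))

Computing term by term:
  P(1)·log₂(P(1)/Q(1)) = 0.0779·log₂(0.0779/0.0099) = 0.23184
  P(2)·log₂(P(2)/Q(2)) = 0.0421·log₂(0.0421/0.9576) = -0.18977
  P(3)·log₂(P(3)/Q(3)) = 0.7111·log₂(0.7111/0.0099) = 4.38498
  P(4)·log₂(P(4)/Q(4)) = 0.1689·log₂(0.1689/0.0226) = 0.49011

D_KL(P||Q) = 0.23184 - 0.18977 + 4.38498 + 0.49011 = 4.91716 ≈ 4.9172 bits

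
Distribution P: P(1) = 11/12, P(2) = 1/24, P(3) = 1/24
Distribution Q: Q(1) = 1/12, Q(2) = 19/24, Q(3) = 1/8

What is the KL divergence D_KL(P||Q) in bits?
2.9281 bits

D_KL(P||Q) = Σ P(x) log₂(P(x)/Q(x))

Computing term by term:
  P(1)·log₂(P(1)/Q(1)) = (11/12)·log₂((11/12)/(1/12)) = 3.17115
  P(2)·log₂(P(2)/Q(2)) = (1/24)·log₂((1/24)/(19/24)) = -0.17700
  P(3)·log₂(P(3)/Q(3)) = (1/24)·log₂((1/24)/(1/8)) = -0.06604

D_KL(P||Q) = 3.17115 - 0.17700 - 0.06604 = 2.92811 ≈ 2.9281 bits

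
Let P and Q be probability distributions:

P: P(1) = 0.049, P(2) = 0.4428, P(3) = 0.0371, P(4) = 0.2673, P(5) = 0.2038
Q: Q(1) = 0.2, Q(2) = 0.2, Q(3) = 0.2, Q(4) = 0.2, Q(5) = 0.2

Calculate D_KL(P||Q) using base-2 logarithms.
0.4355 bits

D_KL(P||Q) = Σ P(x) log₂(P(x)/Q(x))

Computing term by term:
  P(1)·log₂(P(1)/Q(1)) = 0.049·log₂(0.049/0.2) = -0.09943
  P(2)·log₂(P(2)/Q(2)) = 0.4428·log₂(0.4428/0.2) = 0.50774
  P(3)·log₂(P(3)/Q(3)) = 0.0371·log₂(0.0371/0.2) = -0.09017
  P(4)·log₂(P(4)/Q(4)) = 0.2673·log₂(0.2673/0.2) = 0.11185
  P(5)·log₂(P(5)/Q(5)) = 0.2038·log₂(0.2038/0.2) = 0.00553

D_KL(P||Q) = -0.09943 + 0.50774 - 0.09017 + 0.11185 + 0.00553 = 0.43552 ≈ 0.4355 bits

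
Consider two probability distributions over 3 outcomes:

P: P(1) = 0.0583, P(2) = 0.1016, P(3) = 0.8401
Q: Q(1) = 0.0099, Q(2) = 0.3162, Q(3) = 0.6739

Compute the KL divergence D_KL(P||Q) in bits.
0.2499 bits

D_KL(P||Q) = Σ P(x) log₂(P(x)/Q(x))

Computing term by term:
  P(1)·log₂(P(1)/Q(1)) = 0.0583·log₂(0.0583/0.0099) = 0.14913
  P(2)·log₂(P(2)/Q(2)) = 0.1016·log₂(0.1016/0.3162) = -0.16641
  P(3)·log₂(P(3)/Q(3)) = 0.8401·log₂(0.8401/0.6739) = 0.26717

D_KL(P||Q) = 0.14913 - 0.16641 + 0.26717 = 0.24989 ≈ 0.2499 bits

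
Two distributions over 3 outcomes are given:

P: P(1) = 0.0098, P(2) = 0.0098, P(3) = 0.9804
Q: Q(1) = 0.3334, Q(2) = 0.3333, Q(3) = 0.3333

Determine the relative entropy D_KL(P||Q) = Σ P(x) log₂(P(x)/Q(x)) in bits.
1.4263 bits

D_KL(P||Q) = Σ P(x) log₂(P(x)/Q(x))

Computing term by term:
  P(1)·log₂(P(1)/Q(1)) = 0.0098·log₂(0.0098/0.3334) = -0.04987
  P(2)·log₂(P(2)/Q(2)) = 0.0098·log₂(0.0098/0.3333) = -0.04986
  P(3)·log₂(P(3)/Q(3)) = 0.9804·log₂(0.9804/0.3333) = 1.52604

D_KL(P||Q) = -0.04987 - 0.04986 + 1.52604 = 1.42631 ≈ 1.4263 bits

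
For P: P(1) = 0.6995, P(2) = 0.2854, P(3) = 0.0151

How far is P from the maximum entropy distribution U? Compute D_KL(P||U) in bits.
0.6167 bits

U(i) = 1/3 for all i

D_KL(P||U) = Σ P(x) log₂(P(x) / (1/3))
           = Σ P(x) log₂(P(x)) + log₂(3)
           = log₂(3) - H(P)

H(P) = -Σ P(x) log₂(P(x)):
  -P(1)·log₂(P(1)) = -(0.6995)·log₂(0.6995) = 0.36067
  -P(2)·log₂(P(2)) = -(0.2854)·log₂(0.2854) = 0.51627
  -P(3)·log₂(P(3)) = -(0.0151)·log₂(0.0151) = 0.09134
H(P) = 0.36067 + 0.51627 + 0.09134 = 0.96828 bits

log₂(3) = 1.58496 bits

D_KL(P||U) = 1.58496 - 0.96828 = 0.61668 ≈ 0.6167 bits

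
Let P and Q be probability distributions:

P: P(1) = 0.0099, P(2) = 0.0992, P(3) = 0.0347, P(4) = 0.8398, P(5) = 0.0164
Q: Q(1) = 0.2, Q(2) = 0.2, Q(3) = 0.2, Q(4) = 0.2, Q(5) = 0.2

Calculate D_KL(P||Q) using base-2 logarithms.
1.4483 bits

D_KL(P||Q) = Σ P(x) log₂(P(x)/Q(x))

Computing term by term:
  P(1)·log₂(P(1)/Q(1)) = 0.0099·log₂(0.0099/0.2) = -0.04293
  P(2)·log₂(P(2)/Q(2)) = 0.0992·log₂(0.0992/0.2) = -0.10035
  P(3)·log₂(P(3)/Q(3)) = 0.0347·log₂(0.0347/0.2) = -0.08769
  P(4)·log₂(P(4)/Q(4)) = 0.8398·log₂(0.8398/0.2) = 1.73842
  P(5)·log₂(P(5)/Q(5)) = 0.0164·log₂(0.0164/0.2) = -0.05918

D_KL(P||Q) = -0.04293 - 0.10035 - 0.08769 + 1.73842 - 0.05918 = 1.44827 ≈ 1.4483 bits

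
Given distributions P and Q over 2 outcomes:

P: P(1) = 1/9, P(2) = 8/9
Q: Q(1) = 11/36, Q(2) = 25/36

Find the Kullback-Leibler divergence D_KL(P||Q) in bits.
0.1544 bits

D_KL(P||Q) = Σ P(x) log₂(P(x)/Q(x))

Computing term by term:
  P(1)·log₂(P(1)/Q(1)) = (1/9)·log₂((1/9)/(11/36)) = -0.16216
  P(2)·log₂(P(2)/Q(2)) = (8/9)·log₂((8/9)/(25/36)) = 0.31657

D_KL(P||Q) = -0.16216 + 0.31657 = 0.15441 ≈ 0.1544 bits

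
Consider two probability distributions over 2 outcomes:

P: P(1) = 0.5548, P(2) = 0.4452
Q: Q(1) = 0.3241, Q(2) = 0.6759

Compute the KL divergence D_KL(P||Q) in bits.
0.1621 bits

D_KL(P||Q) = Σ P(x) log₂(P(x)/Q(x))

Computing term by term:
  P(1)·log₂(P(1)/Q(1)) = 0.5548·log₂(0.5548/0.3241) = 0.43026
  P(2)·log₂(P(2)/Q(2)) = 0.4452·log₂(0.4452/0.6759) = -0.26817

D_KL(P||Q) = 0.43026 - 0.26817 = 0.16209 ≈ 0.1621 bits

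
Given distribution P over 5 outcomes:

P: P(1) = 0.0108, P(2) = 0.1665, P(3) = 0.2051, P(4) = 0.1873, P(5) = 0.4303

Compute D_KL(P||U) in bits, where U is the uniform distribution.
0.3758 bits

U(i) = 1/5 for all i

D_KL(P||U) = Σ P(x) log₂(P(x) / (1/5))
           = Σ P(x) log₂(P(x)) + log₂(5)
           = log₂(5) - H(P)

H(P) = -Σ P(x) log₂(P(x)):
  -P(1)·log₂(P(1)) = -(0.0108)·log₂(0.0108) = 0.07055
  -P(2)·log₂(P(2)) = -(0.1665)·log₂(0.1665) = 0.43064
  -P(3)·log₂(P(3)) = -(0.2051)·log₂(0.2051) = 0.46878
  -P(4)·log₂(P(4)) = -(0.1873)·log₂(0.1873) = 0.45262
  -P(5)·log₂(P(5)) = -(0.4303)·log₂(0.4303) = 0.52350
H(P) = 0.07055 + 0.43064 + 0.46878 + 0.45262 + 0.52350 = 1.94609 bits

log₂(5) = 2.32193 bits

D_KL(P||U) = 2.32193 - 1.94609 = 0.37584 ≈ 0.3758 bits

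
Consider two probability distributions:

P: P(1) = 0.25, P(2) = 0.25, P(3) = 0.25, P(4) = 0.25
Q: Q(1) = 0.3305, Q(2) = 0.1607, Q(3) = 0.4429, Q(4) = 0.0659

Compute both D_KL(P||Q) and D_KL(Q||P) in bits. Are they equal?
D_KL(P||Q) = 0.3333 bits, D_KL(Q||P) = 0.2693 bits. No, they are not equal.

D_KL(P||Q) = Σ P(x) log₂(P(x)/Q(x))

Computing term by term:
  P(1)·log₂(P(1)/Q(1)) = 0.25·log₂(0.25/0.3305) = -0.10068
  P(2)·log₂(P(2)/Q(2)) = 0.25·log₂(0.25/0.1607) = 0.15939
  P(3)·log₂(P(3)/Q(3)) = 0.25·log₂(0.25/0.4429) = -0.20626
  P(4)·log₂(P(4)/Q(4)) = 0.25·log₂(0.25/0.0659) = 0.48089

D_KL(P||Q) = -0.10068 + 0.15939 - 0.20626 + 0.48089 = 0.33334 ≈ 0.3333 bits

D_KL(Q||P) = Σ Q(x) log₂(Q(x)/P(x))

Computing term by term:
  Q(1)·log₂(Q(1)/P(1)) = 0.3305·log₂(0.3305/0.25) = 0.13310
  Q(2)·log₂(Q(2)/P(2)) = 0.1607·log₂(0.1607/0.25) = -0.10246
  Q(3)·log₂(Q(3)/P(3)) = 0.4429·log₂(0.4429/0.25) = 0.36542
  Q(4)·log₂(Q(4)/P(4)) = 0.0659·log₂(0.0659/0.25) = -0.12676

D_KL(Q||P) = 0.13310 - 0.10246 + 0.36542 - 0.12676 = 0.26930 ≈ 0.2693 bits

These are NOT equal (difference: 0.0640 bits). KL divergence is asymmetric: D_KL(P||Q) ≠ D_KL(Q||P) in general.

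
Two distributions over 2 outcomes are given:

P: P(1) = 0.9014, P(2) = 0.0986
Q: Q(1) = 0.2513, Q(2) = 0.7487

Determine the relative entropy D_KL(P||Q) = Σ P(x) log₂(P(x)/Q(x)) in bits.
1.3727 bits

D_KL(P||Q) = Σ P(x) log₂(P(x)/Q(x))

Computing term by term:
  P(1)·log₂(P(1)/Q(1)) = 0.9014·log₂(0.9014/0.2513) = 1.66106
  P(2)·log₂(P(2)/Q(2)) = 0.0986·log₂(0.0986/0.7487) = -0.28838

D_KL(P||Q) = 1.66106 - 0.28838 = 1.37268 ≈ 1.3727 bits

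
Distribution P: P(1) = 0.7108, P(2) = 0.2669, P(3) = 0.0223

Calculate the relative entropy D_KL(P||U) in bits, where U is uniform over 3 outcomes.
0.6039 bits

U(i) = 1/3 for all i

D_KL(P||U) = Σ P(x) log₂(P(x) / (1/3))
           = Σ P(x) log₂(P(x)) + log₂(3)
           = log₂(3) - H(P)

H(P) = -Σ P(x) log₂(P(x)):
  -P(1)·log₂(P(1)) = -(0.7108)·log₂(0.7108) = 0.35006
  -P(2)·log₂(P(2)) = -(0.2669)·log₂(0.2669) = 0.50861
  -P(3)·log₂(P(3)) = -(0.0223)·log₂(0.0223) = 0.12236
H(P) = 0.35006 + 0.50861 + 0.12236 = 0.98103 bits

log₂(3) = 1.58496 bits

D_KL(P||U) = 1.58496 - 0.98103 = 0.60393 ≈ 0.6039 bits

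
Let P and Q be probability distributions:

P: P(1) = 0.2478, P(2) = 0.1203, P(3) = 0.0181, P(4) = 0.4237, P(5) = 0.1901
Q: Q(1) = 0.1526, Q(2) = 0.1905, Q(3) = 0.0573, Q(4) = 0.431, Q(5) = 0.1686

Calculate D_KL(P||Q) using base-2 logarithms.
0.0859 bits

D_KL(P||Q) = Σ P(x) log₂(P(x)/Q(x))

Computing term by term:
  P(1)·log₂(P(1)/Q(1)) = 0.2478·log₂(0.2478/0.1526) = 0.17332
  P(2)·log₂(P(2)/Q(2)) = 0.1203·log₂(0.1203/0.1905) = -0.07978
  P(3)·log₂(P(3)/Q(3)) = 0.0181·log₂(0.0181/0.0573) = -0.03009
  P(4)·log₂(P(4)/Q(4)) = 0.4237·log₂(0.4237/0.431) = -0.01044
  P(5)·log₂(P(5)/Q(5)) = 0.1901·log₂(0.1901/0.1686) = 0.03292

D_KL(P||Q) = 0.17332 - 0.07978 - 0.03009 - 0.01044 + 0.03292 = 0.08593 ≈ 0.0859 bits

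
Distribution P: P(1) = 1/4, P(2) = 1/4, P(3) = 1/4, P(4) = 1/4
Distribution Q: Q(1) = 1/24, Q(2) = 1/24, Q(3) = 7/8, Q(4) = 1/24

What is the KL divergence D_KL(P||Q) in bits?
1.4869 bits

D_KL(P||Q) = Σ P(x) log₂(P(x)/Q(x))

Computing term by term:
  P(1)·log₂(P(1)/Q(1)) = (1/4)·log₂((1/4)/(1/24)) = 0.64624
  P(2)·log₂(P(2)/Q(2)) = (1/4)·log₂((1/4)/(1/24)) = 0.64624
  P(3)·log₂(P(3)/Q(3)) = (1/4)·log₂((1/4)/(7/8)) = -0.45184
  P(4)·log₂(P(4)/Q(4)) = (1/4)·log₂((1/4)/(1/24)) = 0.64624

D_KL(P||Q) = 0.64624 + 0.64624 - 0.45184 + 0.64624 = 1.48688 ≈ 1.4869 bits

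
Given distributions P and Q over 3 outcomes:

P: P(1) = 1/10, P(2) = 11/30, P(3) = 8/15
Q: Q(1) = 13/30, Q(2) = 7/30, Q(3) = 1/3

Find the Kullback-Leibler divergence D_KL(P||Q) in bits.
0.3892 bits

D_KL(P||Q) = Σ P(x) log₂(P(x)/Q(x))

Computing term by term:
  P(1)·log₂(P(1)/Q(1)) = (1/10)·log₂((1/10)/(13/30)) = -0.21155
  P(2)·log₂(P(2)/Q(2)) = (11/30)·log₂((11/30)/(7/30)) = 0.23909
  P(3)·log₂(P(3)/Q(3)) = (8/15)·log₂((8/15)/(1/3)) = 0.36164

D_KL(P||Q) = -0.21155 + 0.23909 + 0.36164 = 0.38918 ≈ 0.3892 bits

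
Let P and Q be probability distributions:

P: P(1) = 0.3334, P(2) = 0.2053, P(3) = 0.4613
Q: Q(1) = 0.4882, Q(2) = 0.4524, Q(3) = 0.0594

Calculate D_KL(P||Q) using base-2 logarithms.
0.9467 bits

D_KL(P||Q) = Σ P(x) log₂(P(x)/Q(x))

Computing term by term:
  P(1)·log₂(P(1)/Q(1)) = 0.3334·log₂(0.3334/0.4882) = -0.18344
  P(2)·log₂(P(2)/Q(2)) = 0.2053·log₂(0.2053/0.4524) = -0.23401
  P(3)·log₂(P(3)/Q(3)) = 0.4613·log₂(0.4613/0.0594) = 1.36414

D_KL(P||Q) = -0.18344 - 0.23401 + 1.36414 = 0.94669 ≈ 0.9467 bits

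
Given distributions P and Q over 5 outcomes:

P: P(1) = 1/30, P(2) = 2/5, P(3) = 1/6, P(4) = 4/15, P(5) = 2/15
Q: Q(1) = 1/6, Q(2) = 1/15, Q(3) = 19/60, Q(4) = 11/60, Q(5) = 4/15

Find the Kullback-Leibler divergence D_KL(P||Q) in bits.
0.8131 bits

D_KL(P||Q) = Σ P(x) log₂(P(x)/Q(x))

Computing term by term:
  P(1)·log₂(P(1)/Q(1)) = (1/30)·log₂((1/30)/(1/6)) = -0.07740
  P(2)·log₂(P(2)/Q(2)) = (2/5)·log₂((2/5)/(1/15)) = 1.03399
  P(3)·log₂(P(3)/Q(3)) = (1/6)·log₂((1/6)/(19/60)) = -0.15433
  P(4)·log₂(P(4)/Q(4)) = (4/15)·log₂((4/15)/(11/60)) = 0.14415
  P(5)·log₂(P(5)/Q(5)) = (2/15)·log₂((2/15)/(4/15)) = -0.13333

D_KL(P||Q) = -0.07740 + 1.03399 - 0.15433 + 0.14415 - 0.13333 = 0.81308 ≈ 0.8131 bits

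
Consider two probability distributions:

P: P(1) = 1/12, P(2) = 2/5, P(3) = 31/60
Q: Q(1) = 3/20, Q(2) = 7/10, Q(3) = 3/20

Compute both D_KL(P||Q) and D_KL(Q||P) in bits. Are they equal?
D_KL(P||Q) = 0.5283 bits, D_KL(Q||P) = 0.4247 bits. No, they are not equal.

D_KL(P||Q) = Σ P(x) log₂(P(x)/Q(x))

Computing term by term:
  P(1)·log₂(P(1)/Q(1)) = (1/12)·log₂((1/12)/(3/20)) = -0.07067
  P(2)·log₂(P(2)/Q(2)) = (2/5)·log₂((2/5)/(7/10)) = -0.32294
  P(3)·log₂(P(3)/Q(3)) = (31/60)·log₂((31/60)/(3/20)) = 0.92187

D_KL(P||Q) = -0.07067 - 0.32294 + 0.92187 = 0.52826 ≈ 0.5283 bits

D_KL(Q||P) = Σ Q(x) log₂(Q(x)/P(x))

Computing term by term:
  Q(1)·log₂(Q(1)/P(1)) = (3/20)·log₂((3/20)/(1/12)) = 0.12720
  Q(2)·log₂(Q(2)/P(2)) = (7/10)·log₂((7/10)/(2/5)) = 0.56515
  Q(3)·log₂(Q(3)/P(3)) = (3/20)·log₂((3/20)/(31/60)) = -0.26764

D_KL(Q||P) = 0.12720 + 0.56515 - 0.26764 = 0.42471 ≈ 0.4247 bits

These are NOT equal (difference: 0.1036 bits). KL divergence is asymmetric: D_KL(P||Q) ≠ D_KL(Q||P) in general.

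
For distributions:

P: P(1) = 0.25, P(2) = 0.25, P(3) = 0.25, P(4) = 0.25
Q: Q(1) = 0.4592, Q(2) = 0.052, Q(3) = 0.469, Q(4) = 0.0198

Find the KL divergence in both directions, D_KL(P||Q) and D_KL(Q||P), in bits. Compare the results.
D_KL(P||Q) = 1.0347 bits, D_KL(Q||P) = 0.6383 bits. D_KL(P||Q) is larger than D_KL(Q||P) by 0.3964 bits; the two directions differ.

D_KL(P||Q) = Σ P(x) log₂(P(x)/Q(x))

Computing term by term:
  P(1)·log₂(P(1)/Q(1)) = 0.25·log₂(0.25/0.4592) = -0.21930
  P(2)·log₂(P(2)/Q(2)) = 0.25·log₂(0.25/0.052) = 0.56634
  P(3)·log₂(P(3)/Q(3)) = 0.25·log₂(0.25/0.469) = -0.22691
  P(4)·log₂(P(4)/Q(4)) = 0.25·log₂(0.25/0.0198) = 0.91459

D_KL(P||Q) = -0.21930 + 0.56634 - 0.22691 + 0.91459 = 1.03472 ≈ 1.0347 bits

D_KL(Q||P) = Σ Q(x) log₂(Q(x)/P(x))

Computing term by term:
  Q(1)·log₂(Q(1)/P(1)) = 0.4592·log₂(0.4592/0.25) = 0.40281
  Q(2)·log₂(Q(2)/P(2)) = 0.052·log₂(0.052/0.25) = -0.11780
  Q(3)·log₂(Q(3)/P(3)) = 0.469·log₂(0.469/0.25) = 0.42569
  Q(4)·log₂(Q(4)/P(4)) = 0.0198·log₂(0.0198/0.25) = -0.07244

D_KL(Q||P) = 0.40281 - 0.11780 + 0.42569 - 0.07244 = 0.63826 ≈ 0.6383 bits

These are NOT equal (difference: 0.3964 bits). KL divergence is asymmetric: D_KL(P||Q) ≠ D_KL(Q||P) in general.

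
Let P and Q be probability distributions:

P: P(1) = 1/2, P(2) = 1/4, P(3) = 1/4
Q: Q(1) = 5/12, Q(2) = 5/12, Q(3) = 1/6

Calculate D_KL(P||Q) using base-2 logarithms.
0.0935 bits

D_KL(P||Q) = Σ P(x) log₂(P(x)/Q(x))

Computing term by term:
  P(1)·log₂(P(1)/Q(1)) = (1/2)·log₂((1/2)/(5/12)) = 0.13152
  P(2)·log₂(P(2)/Q(2)) = (1/4)·log₂((1/4)/(5/12)) = -0.18424
  P(3)·log₂(P(3)/Q(3)) = (1/4)·log₂((1/4)/(1/6)) = 0.14624

D_KL(P||Q) = 0.13152 - 0.18424 + 0.14624 = 0.09352 ≈ 0.0935 bits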